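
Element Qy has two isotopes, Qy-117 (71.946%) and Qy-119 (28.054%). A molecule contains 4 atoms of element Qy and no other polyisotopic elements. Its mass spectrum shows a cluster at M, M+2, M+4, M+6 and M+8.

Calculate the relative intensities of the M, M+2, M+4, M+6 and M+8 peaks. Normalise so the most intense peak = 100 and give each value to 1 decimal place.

Expanding (0.71946 + 0.28054)^4:
P(M) = 0.71946^4 = 0.267933
P(M+2) = 4 × 0.71946^3 × 0.28054^1 = 0.417902
P(M+4) = 6 × 0.71946^2 × 0.28054^2 = 0.244430
P(M+6) = 4 × 0.71946^1 × 0.28054^3 = 0.063541
P(M+8) = 0.28054^4 = 0.006194
The M+2 peak is largest (0.417902); scaling to 100 gives 64.1 : 100.0 : 58.5 : 15.2 : 1.5.

64.1 : 100.0 : 58.5 : 15.2 : 1.5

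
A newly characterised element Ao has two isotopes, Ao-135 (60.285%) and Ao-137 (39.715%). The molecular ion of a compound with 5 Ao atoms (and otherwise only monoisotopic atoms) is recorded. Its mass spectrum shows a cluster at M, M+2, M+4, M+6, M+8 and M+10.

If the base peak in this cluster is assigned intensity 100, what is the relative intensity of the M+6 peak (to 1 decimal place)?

Binomial terms of (0.60285 + 0.39715)^5: M 0.0796, M+2 0.2623, M+4 0.3456, M+6 0.2277, M+8 0.0750, M+10 0.0099 → M+4 is the base peak.
P(M+4) = C(5,2) × 0.60285^3 × 0.39715^2 = 10 × 0.21909264 × 0.15772812 = 0.345571 (base)
P(M+6) = C(5,3) × 0.60285^2 × 0.39715^3 = 10 × 0.36342812 × 0.06264172 = 0.227658
Relative intensity = 0.227658 / 0.345571 × 100 = 65.9

65.9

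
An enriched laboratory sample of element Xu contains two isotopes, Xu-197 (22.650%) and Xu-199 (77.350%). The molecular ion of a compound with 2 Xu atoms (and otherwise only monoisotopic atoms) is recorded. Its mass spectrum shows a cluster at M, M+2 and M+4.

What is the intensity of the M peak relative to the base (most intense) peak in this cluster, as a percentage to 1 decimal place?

8.6%

(0.22650 + 0.77350)^2 gives M 0.0513, M+2 0.3504, M+4 0.5983; the largest is M+4.
P(M+4) = C(2,2) × 0.22650^0 × 0.77350^2 = 1 × 1.0000 × 0.59830225 = 0.598302 (base)
P(M) = C(2,0) × 0.22650^2 × 0.77350^0 = 1 × 0.05130225 × 1.0000 = 0.051302
Relative intensity = 0.051302 / 0.598302 × 100 = 8.6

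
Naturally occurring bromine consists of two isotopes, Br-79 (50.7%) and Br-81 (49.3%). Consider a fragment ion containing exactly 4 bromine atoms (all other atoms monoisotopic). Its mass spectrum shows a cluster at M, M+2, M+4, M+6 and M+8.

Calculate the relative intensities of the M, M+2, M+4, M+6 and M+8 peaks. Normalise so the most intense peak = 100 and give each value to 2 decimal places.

The 4 Br atoms are independent, so intensities follow the terms of (0.507 + 0.493)^4.
P(M) = 0.507^4 = 0.066074
P(M+2) = 4 × 0.507^3 × 0.493^1 = 0.256999
P(M+4) = 6 × 0.507^2 × 0.493^2 = 0.374853
P(M+6) = 4 × 0.507^1 × 0.493^3 = 0.243001
P(M+8) = 0.493^4 = 0.059073
The M+4 peak is largest (0.374853); scaling to 100 gives 17.63 : 68.56 : 100.00 : 64.83 : 15.76.

17.63 : 68.56 : 100.00 : 64.83 : 15.76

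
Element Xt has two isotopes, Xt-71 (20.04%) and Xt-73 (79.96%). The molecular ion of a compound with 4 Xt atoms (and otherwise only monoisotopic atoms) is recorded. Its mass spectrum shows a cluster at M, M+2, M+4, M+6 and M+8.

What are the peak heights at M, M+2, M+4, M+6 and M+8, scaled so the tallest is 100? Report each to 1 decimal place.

The 4 Xt atoms are independent, so intensities follow the terms of (0.2004 + 0.7996)^4.
P(M) = 0.2004^4 = 0.001613
P(M+2) = 4 × 0.2004^3 × 0.7996^1 = 0.025741
P(M+4) = 6 × 0.2004^2 × 0.7996^2 = 0.154061
P(M+6) = 4 × 0.2004^1 × 0.7996^3 = 0.409804
P(M+8) = 0.7996^4 = 0.408781
The M+6 peak is largest (0.409804); scaling to 100 gives 0.4 : 6.3 : 37.6 : 100.0 : 99.8.

0.4 : 6.3 : 37.6 : 100.0 : 99.8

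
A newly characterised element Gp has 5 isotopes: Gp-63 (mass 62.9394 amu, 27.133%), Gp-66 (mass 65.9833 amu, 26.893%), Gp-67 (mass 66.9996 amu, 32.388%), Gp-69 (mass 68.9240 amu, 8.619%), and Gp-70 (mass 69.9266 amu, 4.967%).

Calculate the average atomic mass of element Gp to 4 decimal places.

65.9359 amu

Weight each isotope mass by its fractional abundance: 0.27133 × 62.9394 + 0.26893 × 65.9833 + 0.32388 × 66.9996 + 0.08619 × 68.9240 + 0.04967 × 69.9266
= 17.07735 + 17.74489 + 21.69983 + 5.94056 + 3.47325 = 65.93588 amu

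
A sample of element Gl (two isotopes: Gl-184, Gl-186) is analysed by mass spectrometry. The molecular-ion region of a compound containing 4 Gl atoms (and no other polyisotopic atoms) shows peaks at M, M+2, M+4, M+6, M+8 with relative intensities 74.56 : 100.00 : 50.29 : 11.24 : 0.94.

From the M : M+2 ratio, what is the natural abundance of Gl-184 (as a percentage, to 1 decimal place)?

74.9%

Write p for the Gl-184 fraction. I(M+2)/I(M) = [C(4,1)·p^3·(1−p)] / p^4 = 4·(1−p)/p = 100.00/74.56 = 1.3412
(1−p)/p = 1.3412/4 = 0.3353  ⇒  p = 1/(1 + 0.3353) = 0.7489
Gl-184: 74.9%, Gl-186: 25.1%.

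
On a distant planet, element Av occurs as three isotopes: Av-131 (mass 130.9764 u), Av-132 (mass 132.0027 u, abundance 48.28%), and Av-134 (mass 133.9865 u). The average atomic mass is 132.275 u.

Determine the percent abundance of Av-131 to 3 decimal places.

25.040%

Let x and y be the fractions of Av-131 and Av-134. Then x + y = 1 − 0.4828 = 0.5172 and 130.9764x + 133.9865y = 132.275 − 0.4828×132.0027 = 68.54409644.
Substituting: 130.9764x + 133.9865(0.5172 − x) = 68.54409644
(130.9764 − 133.9865)x = -0.75372136  ⇒  x = 0.25040, y = 0.26680
Av-131: 25.040%, Av-134: 26.680%.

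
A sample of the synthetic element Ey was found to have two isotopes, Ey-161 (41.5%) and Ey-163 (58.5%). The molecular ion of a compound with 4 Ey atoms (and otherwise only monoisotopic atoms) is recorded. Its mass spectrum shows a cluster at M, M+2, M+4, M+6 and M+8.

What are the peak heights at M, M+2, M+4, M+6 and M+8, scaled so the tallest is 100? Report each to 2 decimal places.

8.39 : 47.29 : 100.00 : 93.98 : 33.12

The 4 Ey atoms are independent, so intensities follow the terms of (0.415 + 0.585)^4.
P(M) = 0.415^4 = 0.029661
P(M+2) = 4 × 0.415^3 × 0.585^1 = 0.167248
P(M+4) = 6 × 0.415^2 × 0.585^2 = 0.353638
P(M+6) = 4 × 0.415^1 × 0.585^3 = 0.332335
P(M+8) = 0.585^4 = 0.117118
The M+4 peak is largest (0.353638); scaling to 100 gives 8.39 : 47.29 : 100.00 : 93.98 : 33.12.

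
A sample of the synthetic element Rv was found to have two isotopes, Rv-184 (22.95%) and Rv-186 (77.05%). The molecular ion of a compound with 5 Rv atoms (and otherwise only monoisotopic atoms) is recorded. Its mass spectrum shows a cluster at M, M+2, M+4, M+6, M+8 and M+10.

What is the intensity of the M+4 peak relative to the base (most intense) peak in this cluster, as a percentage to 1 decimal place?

(0.2295 + 0.7705)^5 gives M 0.0006, M+2 0.0107, M+4 0.0718, M+6 0.2409, M+8 0.4044, M+10 0.2716; the largest is M+8.
P(M+8) = C(5,4) × 0.2295^1 × 0.7705^4 = 5 × 0.2295 × 0.35244437 = 0.404430 (base)
P(M+4) = C(5,2) × 0.2295^3 × 0.7705^2 = 10 × 0.01208782 × 0.59367025 = 0.071762
Relative intensity = 0.071762 / 0.404430 × 100 = 17.7

17.7%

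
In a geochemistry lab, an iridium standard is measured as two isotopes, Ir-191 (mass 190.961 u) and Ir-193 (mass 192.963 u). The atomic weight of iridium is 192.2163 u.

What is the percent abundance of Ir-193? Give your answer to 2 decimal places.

62.70%

Let x be the fractional abundance of Ir-191; then Ir-193 has abundance 1 − x.
190.961·x + 192.963·(1 − x) = 192.2163
(190.961 − 192.963)·x = 192.2163 − 192.963
x = -0.7467 / -2.002 = 0.37298 → 37.30% Ir-191, 62.70% Ir-193.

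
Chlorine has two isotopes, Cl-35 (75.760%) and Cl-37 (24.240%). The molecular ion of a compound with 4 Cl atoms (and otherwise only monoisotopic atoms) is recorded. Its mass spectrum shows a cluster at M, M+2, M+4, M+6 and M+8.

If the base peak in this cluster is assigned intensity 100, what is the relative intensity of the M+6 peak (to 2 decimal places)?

(0.75760 + 0.24240)^4 gives M 0.3294, M+2 0.4216, M+4 0.2023, M+6 0.0432, M+8 0.0035; the largest is M+2.
P(M+2) = C(4,1) × 0.75760^3 × 0.24240^1 = 4 × 0.4348304 × 0.2424 = 0.421612 (base)
P(M+6) = C(4,3) × 0.75760^1 × 0.24240^3 = 4 × 0.7576 × 0.01424288 = 0.043162
Relative intensity = 0.043162 / 0.421612 × 100 = 10.24

10.24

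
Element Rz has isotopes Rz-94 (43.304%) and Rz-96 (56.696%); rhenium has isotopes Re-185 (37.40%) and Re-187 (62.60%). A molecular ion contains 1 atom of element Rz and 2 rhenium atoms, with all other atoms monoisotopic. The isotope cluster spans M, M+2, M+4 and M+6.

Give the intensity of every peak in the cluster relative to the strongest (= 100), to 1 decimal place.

Element Rz pattern (n=1): 0.43304 : 0.56696
Rhenium pattern (n=2): 0.139876 : 0.468248 : 0.391876
Convolve the two distributions (both contribute in 2-u steps):
  M: 0.43304×0.139876 = 0.060572
  M+2: 0.43304×0.468248 + 0.56696×0.139876 = 0.282074
  M+4: 0.43304×0.391876 + 0.56696×0.468248 = 0.435176
  M+6: 0.56696×0.391876 = 0.222178
Scale to base peak (0.435176) = 100: 13.9 : 64.8 : 100.0 : 51.1

13.9 : 64.8 : 100.0 : 51.1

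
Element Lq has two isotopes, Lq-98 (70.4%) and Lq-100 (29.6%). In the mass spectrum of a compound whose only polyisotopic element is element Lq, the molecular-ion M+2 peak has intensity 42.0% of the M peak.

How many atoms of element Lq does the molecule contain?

1

The M+2/M ratio from n Lq atoms is n · q/p = n · 0.296/0.704.
n = 0.420 × 0.704/0.296 = 1.00 ≈ 1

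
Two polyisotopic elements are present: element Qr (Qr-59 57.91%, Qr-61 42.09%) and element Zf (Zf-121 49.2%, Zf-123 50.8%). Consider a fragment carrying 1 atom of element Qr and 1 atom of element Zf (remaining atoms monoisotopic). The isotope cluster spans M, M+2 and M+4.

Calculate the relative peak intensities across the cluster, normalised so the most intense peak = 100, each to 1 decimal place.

Element Qr pattern (n=1): 0.5791 : 0.4209
Element Zf pattern (n=1): 0.4920 : 0.5080
Convolve the two distributions (both contribute in 2-u steps):
  M: 0.5791×0.4920 = 0.284917
  M+2: 0.5791×0.5080 + 0.4209×0.4920 = 0.501266
  M+4: 0.4209×0.5080 = 0.213817
Scale to base peak (0.501266) = 100: 56.8 : 100.0 : 42.7

56.8 : 100.0 : 42.7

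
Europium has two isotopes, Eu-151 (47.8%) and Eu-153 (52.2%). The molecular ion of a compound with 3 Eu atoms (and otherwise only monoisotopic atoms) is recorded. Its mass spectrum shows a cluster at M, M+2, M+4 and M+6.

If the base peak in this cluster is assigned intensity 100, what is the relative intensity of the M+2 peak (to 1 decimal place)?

Term probabilities: M 0.1092, M+2 0.3578, M+4 0.3907, M+6 0.1422. Base peak = M+4.
P(M+4) = C(3,2) × 0.478^1 × 0.522^2 = 3 × 0.4780 × 0.272484 = 0.390742 (base)
P(M+2) = C(3,1) × 0.478^2 × 0.522^1 = 3 × 0.228484 × 0.5220 = 0.357806
Relative intensity = 0.357806 / 0.390742 × 100 = 91.6

91.6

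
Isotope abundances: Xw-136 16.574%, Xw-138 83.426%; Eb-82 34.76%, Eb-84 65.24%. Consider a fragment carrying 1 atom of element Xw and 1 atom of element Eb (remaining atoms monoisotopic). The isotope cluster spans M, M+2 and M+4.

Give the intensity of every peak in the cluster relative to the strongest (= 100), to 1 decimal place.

10.6 : 73.1 : 100.0

Element Xw pattern (n=1): 0.16574 : 0.83426
Element Eb pattern (n=1): 0.3476 : 0.6524
Convolve the two distributions (both contribute in 2-u steps):
  M: 0.16574×0.3476 = 0.057611
  M+2: 0.16574×0.6524 + 0.83426×0.3476 = 0.398118
  M+4: 0.83426×0.6524 = 0.544271
Scale to base peak (0.544271) = 100: 10.6 : 73.1 : 100.0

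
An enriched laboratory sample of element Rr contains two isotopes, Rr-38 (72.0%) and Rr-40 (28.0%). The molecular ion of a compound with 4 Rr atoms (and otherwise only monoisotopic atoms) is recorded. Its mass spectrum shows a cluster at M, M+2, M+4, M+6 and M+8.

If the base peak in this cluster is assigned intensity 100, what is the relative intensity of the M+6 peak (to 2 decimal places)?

15.12

Term probabilities: M 0.2687, M+2 0.4180, M+4 0.2439, M+6 0.0632, M+8 0.0061. Base peak = M+2.
P(M+2) = C(4,1) × 0.720^3 × 0.280^1 = 4 × 0.373248 × 0.2800 = 0.418038 (base)
P(M+6) = C(4,3) × 0.720^1 × 0.280^3 = 4 × 0.7200 × 0.021952 = 0.063222
Relative intensity = 0.063222 / 0.418038 × 100 = 15.12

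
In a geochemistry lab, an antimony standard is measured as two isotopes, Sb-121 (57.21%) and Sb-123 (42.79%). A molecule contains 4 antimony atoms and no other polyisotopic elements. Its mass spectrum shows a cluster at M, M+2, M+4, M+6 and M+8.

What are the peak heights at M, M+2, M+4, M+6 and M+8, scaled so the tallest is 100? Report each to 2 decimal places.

Each Sb atom is independently Sb-121 (p = 0.5721) or Sb-123 (q = 0.4279); the cluster is the binomial expansion (p + q)^4.
P(M) = 0.5721^4 = 0.107124
P(M+2) = 4 × 0.5721^3 × 0.4279^1 = 0.320493
P(M+4) = 6 × 0.5721^2 × 0.4279^2 = 0.359567
P(M+6) = 4 × 0.5721^1 × 0.4279^3 = 0.179291
P(M+8) = 0.4279^4 = 0.033525
The M+4 peak is largest (0.359567); scaling to 100 gives 29.79 : 89.13 : 100.00 : 49.86 : 9.32.

29.79 : 89.13 : 100.00 : 49.86 : 9.32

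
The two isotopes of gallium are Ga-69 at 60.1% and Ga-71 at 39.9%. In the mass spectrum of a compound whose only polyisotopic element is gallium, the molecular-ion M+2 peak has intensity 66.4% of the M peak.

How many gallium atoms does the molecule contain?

1

With n Ga atoms, P(M+2)/P(M) = C(n,1)·p^(n−1)q / p^n = n·q/p = n · 0.399/0.601.
n = 0.664 × 0.601/0.399 = 1.00 ≈ 1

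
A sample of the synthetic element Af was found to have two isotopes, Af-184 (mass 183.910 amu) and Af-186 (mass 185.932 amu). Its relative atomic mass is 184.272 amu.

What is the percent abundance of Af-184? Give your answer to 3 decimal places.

With x = fraction of Af-184 (so Af-186 is 1 − x):
183.910·x + 185.932·(1 − x) = 184.272
(183.910 − 185.932)·x = 184.272 − 185.932
x = -1.660 / -2.022 = 0.82097 → 82.097% Af-184, 17.903% Af-186.

82.097%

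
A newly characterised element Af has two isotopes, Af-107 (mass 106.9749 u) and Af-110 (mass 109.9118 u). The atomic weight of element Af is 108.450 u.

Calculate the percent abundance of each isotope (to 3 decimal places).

Af-107: 49.774%, Af-110: 50.226%

Let x be the fractional abundance of Af-107; then Af-110 has abundance 1 − x.
106.9749·x + 109.9118·(1 − x) = 108.450
(106.9749 − 109.9118)·x = 108.450 − 109.9118
x = -1.4618 / -2.9369 = 0.49774 → 49.774% Af-107, 50.226% Af-110.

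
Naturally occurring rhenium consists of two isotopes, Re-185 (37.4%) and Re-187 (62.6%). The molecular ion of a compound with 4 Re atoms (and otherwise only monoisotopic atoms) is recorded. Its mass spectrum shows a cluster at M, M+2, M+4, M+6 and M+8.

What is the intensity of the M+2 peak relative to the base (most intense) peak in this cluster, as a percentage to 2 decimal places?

35.69%

(0.374 + 0.626)^4 gives M 0.0196, M+2 0.1310, M+4 0.3289, M+6 0.3670, M+8 0.1536; the largest is M+6.
P(M+6) = C(4,3) × 0.374^1 × 0.626^3 = 4 × 0.3740 × 0.24531438 = 0.366990 (base)
P(M+2) = C(4,1) × 0.374^3 × 0.626^1 = 4 × 0.05231362 × 0.6260 = 0.130993
Relative intensity = 0.130993 / 0.366990 × 100 = 35.69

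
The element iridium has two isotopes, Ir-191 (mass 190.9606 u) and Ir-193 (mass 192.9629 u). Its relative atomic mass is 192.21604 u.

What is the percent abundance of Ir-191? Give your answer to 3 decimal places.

With x = fraction of Ir-191 (so Ir-193 is 1 − x):
190.9606·x + 192.9629·(1 − x) = 192.21604
(190.9606 − 192.9629)·x = 192.21604 − 192.9629
x = -0.74686 / -2.0023 = 0.37300 → 37.300% Ir-191, 62.700% Ir-193.

37.300%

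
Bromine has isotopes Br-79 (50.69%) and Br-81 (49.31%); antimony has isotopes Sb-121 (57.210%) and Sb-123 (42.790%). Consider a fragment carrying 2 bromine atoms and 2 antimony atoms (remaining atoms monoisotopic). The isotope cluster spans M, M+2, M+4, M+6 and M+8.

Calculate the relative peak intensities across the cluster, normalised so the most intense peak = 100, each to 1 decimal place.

22.6 : 77.9 : 100.0 : 56.7 : 12.0

Bromine pattern (n=2): 0.25694761 : 0.49990478 : 0.24314761
Antimony pattern (n=2): 0.32729841 : 0.48960318 : 0.18309841
Convolve the two distributions (both contribute in 2-u steps):
  M: 0.25694761×0.32729841 = 0.084099
  M+2: 0.25694761×0.48960318 + 0.49990478×0.32729841 = 0.289420
  M+4: 0.25694761×0.18309841 + 0.49990478×0.48960318 + 0.24314761×0.32729841 = 0.371383
  M+6: 0.49990478×0.18309841 + 0.24314761×0.48960318 = 0.210578
  M+8: 0.24314761×0.18309841 = 0.044520
Scale to base peak (0.371383) = 100: 22.6 : 77.9 : 100.0 : 56.7 : 12.0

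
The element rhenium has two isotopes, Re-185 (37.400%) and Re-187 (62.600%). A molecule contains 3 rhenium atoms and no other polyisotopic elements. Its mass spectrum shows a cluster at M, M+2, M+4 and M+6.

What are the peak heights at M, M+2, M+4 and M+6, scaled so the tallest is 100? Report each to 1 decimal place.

11.9 : 59.7 : 100.0 : 55.8

The 3 Re atoms are independent, so intensities follow the terms of (0.37400 + 0.62600)^3.
P(M) = 0.37400^3 = 0.052314
P(M+2) = 3 × 0.37400^2 × 0.62600^1 = 0.262687
P(M+4) = 3 × 0.37400^1 × 0.62600^2 = 0.439685
P(M+6) = 0.62600^3 = 0.245314
The M+4 peak is largest (0.439685); scaling to 100 gives 11.9 : 59.7 : 100.0 : 55.8.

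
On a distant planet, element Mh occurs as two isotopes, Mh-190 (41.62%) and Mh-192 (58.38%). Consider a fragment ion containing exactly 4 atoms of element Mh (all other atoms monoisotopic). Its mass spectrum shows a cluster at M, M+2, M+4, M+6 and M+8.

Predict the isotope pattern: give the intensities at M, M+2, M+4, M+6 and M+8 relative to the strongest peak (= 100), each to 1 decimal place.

Each Mh atom is independently Mh-190 (p = 0.4162) or Mh-192 (q = 0.5838); the cluster is the binomial expansion (p + q)^4.
P(M) = 0.4162^4 = 0.030006
P(M+2) = 4 × 0.4162^3 × 0.5838^1 = 0.168357
P(M+4) = 6 × 0.4162^2 × 0.5838^2 = 0.354229
P(M+6) = 4 × 0.4162^1 × 0.5838^3 = 0.331249
P(M+8) = 0.5838^4 = 0.116160
The M+4 peak is largest (0.354229); scaling to 100 gives 8.5 : 47.5 : 100.0 : 93.5 : 32.8.

8.5 : 47.5 : 100.0 : 93.5 : 32.8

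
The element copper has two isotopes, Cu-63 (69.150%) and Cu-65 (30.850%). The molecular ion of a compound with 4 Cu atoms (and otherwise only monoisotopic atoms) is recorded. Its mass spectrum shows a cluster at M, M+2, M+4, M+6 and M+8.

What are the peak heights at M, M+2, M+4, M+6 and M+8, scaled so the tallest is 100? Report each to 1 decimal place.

Expanding (0.69150 + 0.30850)^4:
P(M) = 0.69150^4 = 0.228649
P(M+2) = 4 × 0.69150^3 × 0.30850^1 = 0.408030
P(M+4) = 6 × 0.69150^2 × 0.30850^2 = 0.273052
P(M+6) = 4 × 0.69150^1 × 0.30850^3 = 0.081212
P(M+8) = 0.30850^4 = 0.009058
The M+2 peak is largest (0.408030); scaling to 100 gives 56.0 : 100.0 : 66.9 : 19.9 : 2.2.

56.0 : 100.0 : 66.9 : 19.9 : 2.2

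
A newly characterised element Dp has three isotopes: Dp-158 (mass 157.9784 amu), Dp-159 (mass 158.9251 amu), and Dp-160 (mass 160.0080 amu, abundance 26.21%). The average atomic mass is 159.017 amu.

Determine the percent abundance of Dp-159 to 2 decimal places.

The remaining 73.79% is split between Dp-158 (fraction x) and Dp-159 (fraction 0.7379 − x).
Substituting: 157.9784x + 158.9251(0.7379 − x) = 117.0789032
(157.9784 − 158.9251)x = -0.19192809  ⇒  x = 0.20273, y = 0.53517
Dp-158: 20.27%, Dp-159: 53.52%.

53.52%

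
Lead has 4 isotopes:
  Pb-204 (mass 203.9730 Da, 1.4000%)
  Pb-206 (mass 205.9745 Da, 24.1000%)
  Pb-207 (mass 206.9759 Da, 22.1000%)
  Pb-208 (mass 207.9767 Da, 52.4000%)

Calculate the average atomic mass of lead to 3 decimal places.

207.217 Da

The abundance-weighted mean is 0.014000 × 203.9730 + 0.241000 × 205.9745 + 0.221000 × 206.9759 + 0.524000 × 207.9767
= 2.85562 + 49.63985 + 45.74167 + 108.97979 = 207.21693 Da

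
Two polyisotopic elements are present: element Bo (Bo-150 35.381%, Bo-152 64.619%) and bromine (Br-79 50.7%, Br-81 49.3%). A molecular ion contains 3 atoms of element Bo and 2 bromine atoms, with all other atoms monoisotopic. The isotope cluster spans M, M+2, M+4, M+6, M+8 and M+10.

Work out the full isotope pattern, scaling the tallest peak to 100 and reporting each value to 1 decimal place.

Element Bo pattern (n=3): 0.04429047 : 0.24267313 : 0.44321232 : 0.26982408
Bromine pattern (n=2): 0.257049 : 0.499902 : 0.243049
Convolve the two distributions (both contribute in 2-u steps):
  M: 0.04429047×0.257049 = 0.011385
  M+2: 0.04429047×0.499902 + 0.24267313×0.257049 = 0.084520
  M+4: 0.04429047×0.243049 + 0.24267313×0.499902 + 0.44321232×0.257049 = 0.246005
  M+6: 0.24267313×0.243049 + 0.44321232×0.499902 + 0.26982408×0.257049 = 0.349902
  M+8: 0.44321232×0.243049 + 0.26982408×0.499902 = 0.242608
  M+10: 0.26982408×0.243049 = 0.065580
Scale to base peak (0.349902) = 100: 3.3 : 24.2 : 70.3 : 100.0 : 69.3 : 18.7

3.3 : 24.2 : 70.3 : 100.0 : 69.3 : 18.7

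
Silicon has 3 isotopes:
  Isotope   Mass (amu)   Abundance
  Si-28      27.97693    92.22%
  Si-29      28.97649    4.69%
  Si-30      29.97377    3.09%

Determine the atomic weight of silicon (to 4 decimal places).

28.0855 amu

The abundance-weighted mean is 0.9222 × 27.97693 + 0.0469 × 28.97649 + 0.0309 × 29.97377
= 25.800325 + 1.358997 + 0.926189 = 28.085511 amu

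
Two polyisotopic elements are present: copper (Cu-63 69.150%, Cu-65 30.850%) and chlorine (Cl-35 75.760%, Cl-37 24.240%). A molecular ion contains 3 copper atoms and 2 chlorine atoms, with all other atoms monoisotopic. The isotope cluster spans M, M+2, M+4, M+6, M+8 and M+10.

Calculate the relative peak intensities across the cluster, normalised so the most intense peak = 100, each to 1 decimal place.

50.5 : 100.0 : 78.6 : 30.7 : 6.0 : 0.5

Copper pattern (n=3): 0.33065611 : 0.44254842 : 0.19743483 : 0.02936064
Chlorine pattern (n=2): 0.57395776 : 0.36728448 : 0.05875776
Convolve the two distributions (both contribute in 2-u steps):
  M: 0.33065611×0.57395776 = 0.189783
  M+2: 0.33065611×0.36728448 + 0.44254842×0.57395776 = 0.375449
  M+4: 0.33065611×0.05875776 + 0.44254842×0.36728448 + 0.19743483×0.57395776 = 0.295289
  M+6: 0.44254842×0.05875776 + 0.19743483×0.36728448 + 0.02936064×0.57395776 = 0.115370
  M+8: 0.19743483×0.05875776 + 0.02936064×0.36728448 = 0.022385
  M+10: 0.02936064×0.05875776 = 0.001725
Scale to base peak (0.375449) = 100: 50.5 : 100.0 : 78.6 : 30.7 : 6.0 : 0.5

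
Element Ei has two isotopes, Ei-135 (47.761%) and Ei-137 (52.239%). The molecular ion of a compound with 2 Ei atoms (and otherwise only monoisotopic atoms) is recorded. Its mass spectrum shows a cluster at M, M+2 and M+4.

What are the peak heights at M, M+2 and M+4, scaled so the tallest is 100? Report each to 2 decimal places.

Expanding (0.47761 + 0.52239)^2:
P(M) = 0.47761^2 = 0.228111
P(M+2) = 2 × 0.47761^1 × 0.52239^1 = 0.498997
P(M+4) = 0.52239^2 = 0.272891
The M+2 peak is largest (0.498997); scaling to 100 gives 45.71 : 100.00 : 54.69.

45.71 : 100.00 : 54.69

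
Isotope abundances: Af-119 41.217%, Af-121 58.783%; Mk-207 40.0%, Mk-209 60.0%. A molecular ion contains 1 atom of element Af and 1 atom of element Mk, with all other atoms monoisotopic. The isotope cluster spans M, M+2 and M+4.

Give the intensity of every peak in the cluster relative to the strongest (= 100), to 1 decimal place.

Element Af pattern (n=1): 0.41217 : 0.58783
Element Mk pattern (n=1): 0.4000 : 0.6000
Convolve the two distributions (both contribute in 2-u steps):
  M: 0.41217×0.4000 = 0.164868
  M+2: 0.41217×0.6000 + 0.58783×0.4000 = 0.482434
  M+4: 0.58783×0.6000 = 0.352698
Scale to base peak (0.482434) = 100: 34.2 : 100.0 : 73.1

34.2 : 100.0 : 73.1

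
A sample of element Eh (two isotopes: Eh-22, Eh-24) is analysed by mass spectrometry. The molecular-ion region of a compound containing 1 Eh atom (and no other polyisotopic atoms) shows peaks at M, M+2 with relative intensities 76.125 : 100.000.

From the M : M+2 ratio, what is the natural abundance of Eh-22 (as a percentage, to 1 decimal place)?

If p is the fraction of Eh that is Eh-22, then I(M+2)/I(M) = [C(1,1)·p^0·(1−p)] / p^1 = 1·(1−p)/p = 100.000/76.125 = 1.3136
(1−p)/p = 1.3136/1 = 1.3136  ⇒  p = 1/(1 + 1.3136) = 0.4322
Eh-22: 43.2%, Eh-24: 56.8%.

43.2%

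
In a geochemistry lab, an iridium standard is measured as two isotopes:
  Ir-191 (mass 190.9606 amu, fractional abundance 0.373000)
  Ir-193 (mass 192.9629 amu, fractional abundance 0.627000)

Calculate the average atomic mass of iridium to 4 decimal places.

Weight each isotope mass by its fractional abundance: 0.373000 × 190.9606 + 0.627000 × 192.9629
= 71.22830 + 120.98774 = 192.21604 amu

192.2160 amu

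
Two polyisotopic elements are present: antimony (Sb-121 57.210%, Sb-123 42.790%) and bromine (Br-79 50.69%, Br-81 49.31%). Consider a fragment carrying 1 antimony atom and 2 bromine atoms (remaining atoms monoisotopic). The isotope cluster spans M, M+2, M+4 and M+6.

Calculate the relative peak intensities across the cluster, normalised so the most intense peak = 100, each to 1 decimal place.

Antimony pattern (n=1): 0.5721 : 0.4279
Bromine pattern (n=2): 0.25694761 : 0.49990478 : 0.24314761
Convolve the two distributions (both contribute in 2-u steps):
  M: 0.5721×0.25694761 = 0.147000
  M+2: 0.5721×0.49990478 + 0.4279×0.25694761 = 0.395943
  M+4: 0.5721×0.24314761 + 0.4279×0.49990478 = 0.353014
  M+6: 0.4279×0.24314761 = 0.104043
Scale to base peak (0.395943) = 100: 37.1 : 100.0 : 89.2 : 26.3

37.1 : 100.0 : 89.2 : 26.3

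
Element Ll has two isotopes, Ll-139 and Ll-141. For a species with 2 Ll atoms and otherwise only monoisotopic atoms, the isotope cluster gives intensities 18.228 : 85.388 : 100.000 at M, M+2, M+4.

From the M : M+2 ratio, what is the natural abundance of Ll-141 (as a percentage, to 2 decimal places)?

Let p = fractional abundance of Ll-139. I(M+2)/I(M) = [C(2,1)·p^1·(1−p)] / p^2 = 2·(1−p)/p = 85.388/18.228 = 4.6844
(1−p)/p = 4.6844/2 = 2.3422  ⇒  p = 1/(1 + 2.3422) = 0.2992
Ll-139: 29.92%, Ll-141: 70.08%.

70.08%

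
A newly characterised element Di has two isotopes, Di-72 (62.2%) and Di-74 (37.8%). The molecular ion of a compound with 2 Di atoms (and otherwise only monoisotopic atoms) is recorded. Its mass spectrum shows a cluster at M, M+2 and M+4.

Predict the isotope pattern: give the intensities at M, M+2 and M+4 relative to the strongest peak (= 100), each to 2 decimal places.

82.28 : 100.00 : 30.39

Expanding (0.622 + 0.378)^2:
P(M) = 0.622^2 = 0.386884
P(M+2) = 2 × 0.622^1 × 0.378^1 = 0.470232
P(M+4) = 0.378^2 = 0.142884
The M+2 peak is largest (0.470232); scaling to 100 gives 82.28 : 100.00 : 30.39.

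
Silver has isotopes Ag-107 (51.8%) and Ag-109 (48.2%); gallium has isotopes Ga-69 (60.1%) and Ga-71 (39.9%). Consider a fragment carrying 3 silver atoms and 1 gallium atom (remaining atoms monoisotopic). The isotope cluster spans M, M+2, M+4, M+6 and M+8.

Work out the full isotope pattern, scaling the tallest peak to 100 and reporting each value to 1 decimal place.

22.5 : 77.6 : 100.0 : 56.8 : 12.0

Silver pattern (n=3): 0.13899183 : 0.3879965 : 0.3610315 : 0.11198017
Gallium pattern (n=1): 0.6010 : 0.3990
Convolve the two distributions (both contribute in 2-u steps):
  M: 0.13899183×0.6010 = 0.083534
  M+2: 0.13899183×0.3990 + 0.3879965×0.6010 = 0.288644
  M+4: 0.3879965×0.3990 + 0.3610315×0.6010 = 0.371791
  M+6: 0.3610315×0.3990 + 0.11198017×0.6010 = 0.211352
  M+8: 0.11198017×0.3990 = 0.044680
Scale to base peak (0.371791) = 100: 22.5 : 77.6 : 100.0 : 56.8 : 12.0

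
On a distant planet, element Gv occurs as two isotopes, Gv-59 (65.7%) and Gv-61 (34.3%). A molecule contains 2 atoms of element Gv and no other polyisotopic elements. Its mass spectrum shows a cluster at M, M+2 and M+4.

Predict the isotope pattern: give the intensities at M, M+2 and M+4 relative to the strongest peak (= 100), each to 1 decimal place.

Each Gv atom is independently Gv-59 (p = 0.657) or Gv-61 (q = 0.343); the cluster is the binomial expansion (p + q)^2.
P(M) = 0.657^2 = 0.431649
P(M+2) = 2 × 0.657^1 × 0.343^1 = 0.450702
P(M+4) = 0.343^2 = 0.117649
The M+2 peak is largest (0.450702); scaling to 100 gives 95.8 : 100.0 : 26.1.

95.8 : 100.0 : 26.1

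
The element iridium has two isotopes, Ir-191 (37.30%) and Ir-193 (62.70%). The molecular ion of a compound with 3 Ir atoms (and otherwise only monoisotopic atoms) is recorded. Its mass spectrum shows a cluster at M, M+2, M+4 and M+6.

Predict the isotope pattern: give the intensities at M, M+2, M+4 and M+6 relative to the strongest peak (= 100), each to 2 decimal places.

The 3 Ir atoms are independent, so intensities follow the terms of (0.3730 + 0.6270)^3.
P(M) = 0.3730^3 = 0.051895
P(M+2) = 3 × 0.3730^2 × 0.6270^1 = 0.261702
P(M+4) = 3 × 0.3730^1 × 0.6270^2 = 0.439911
P(M+6) = 0.6270^3 = 0.246492
The M+4 peak is largest (0.439911); scaling to 100 gives 11.80 : 59.49 : 100.00 : 56.03.

11.80 : 59.49 : 100.00 : 56.03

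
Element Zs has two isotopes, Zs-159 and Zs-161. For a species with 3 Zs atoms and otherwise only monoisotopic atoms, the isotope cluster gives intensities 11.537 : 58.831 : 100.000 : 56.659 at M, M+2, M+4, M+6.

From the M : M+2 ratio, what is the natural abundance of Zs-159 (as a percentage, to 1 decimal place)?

37.0%

If p is the fraction of Zs that is Zs-159, then I(M+2)/I(M) = [C(3,1)·p^2·(1−p)] / p^3 = 3·(1−p)/p = 58.831/11.537 = 5.0993
(1−p)/p = 5.0993/3 = 1.6998  ⇒  p = 1/(1 + 1.6998) = 0.3704
Zs-159: 37.0%, Zs-161: 63.0%.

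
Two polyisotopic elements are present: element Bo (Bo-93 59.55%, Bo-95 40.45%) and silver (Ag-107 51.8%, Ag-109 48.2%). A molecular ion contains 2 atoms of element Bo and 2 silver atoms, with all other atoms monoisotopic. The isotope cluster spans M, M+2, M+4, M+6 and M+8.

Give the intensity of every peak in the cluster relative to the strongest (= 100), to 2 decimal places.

Element Bo pattern (n=2): 0.35462025 : 0.4817595 : 0.16362025
Silver pattern (n=2): 0.268324 : 0.499352 : 0.232324
Convolve the two distributions (both contribute in 2-u steps):
  M: 0.35462025×0.268324 = 0.095153
  M+2: 0.35462025×0.499352 + 0.4817595×0.268324 = 0.306348
  M+4: 0.35462025×0.232324 + 0.4817595×0.499352 + 0.16362025×0.268324 = 0.366858
  M+6: 0.4817595×0.232324 + 0.16362025×0.499352 = 0.193628
  M+8: 0.16362025×0.232324 = 0.038013
Scale to base peak (0.366858) = 100: 25.94 : 83.51 : 100.00 : 52.78 : 10.36

25.94 : 83.51 : 100.00 : 52.78 : 10.36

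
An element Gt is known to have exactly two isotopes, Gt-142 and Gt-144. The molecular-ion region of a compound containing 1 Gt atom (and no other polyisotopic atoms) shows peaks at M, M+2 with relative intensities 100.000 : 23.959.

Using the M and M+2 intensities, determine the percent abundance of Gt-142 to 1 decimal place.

Write p for the Gt-142 fraction. I(M+2)/I(M) = [C(1,1)·p^0·(1−p)] / p^1 = 1·(1−p)/p = 23.959/100.000 = 0.2396
(1−p)/p = 0.2396/1 = 0.2396  ⇒  p = 1/(1 + 0.2396) = 0.8067
Gt-142: 80.7%, Gt-144: 19.3%.

80.7%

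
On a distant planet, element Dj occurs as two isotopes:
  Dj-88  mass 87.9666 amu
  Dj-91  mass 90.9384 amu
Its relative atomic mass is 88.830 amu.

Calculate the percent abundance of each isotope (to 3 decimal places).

Dj-88: 70.947%, Dj-91: 29.053%

With x = fraction of Dj-88 (so Dj-91 is 1 − x):
87.9666·x + 90.9384·(1 − x) = 88.830
(87.9666 − 90.9384)·x = 88.830 − 90.9384
x = -2.1084 / -2.9718 = 0.70947 → 70.947% Dj-88, 29.053% Dj-91.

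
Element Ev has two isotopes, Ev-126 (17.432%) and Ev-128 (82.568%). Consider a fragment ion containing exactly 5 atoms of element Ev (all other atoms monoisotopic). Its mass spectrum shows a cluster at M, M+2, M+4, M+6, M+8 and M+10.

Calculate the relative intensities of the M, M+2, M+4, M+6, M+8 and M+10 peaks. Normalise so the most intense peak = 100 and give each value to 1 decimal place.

Expanding (0.17432 + 0.82568)^5:
P(M) = 0.17432^5 = 0.000161
P(M+2) = 5 × 0.17432^4 × 0.82568^1 = 0.003812
P(M+4) = 10 × 0.17432^3 × 0.82568^2 = 0.036113
P(M+6) = 10 × 0.17432^2 × 0.82568^3 = 0.171053
P(M+8) = 5 × 0.17432^1 × 0.82568^4 = 0.405102
P(M+10) = 0.82568^5 = 0.383759
The M+8 peak is largest (0.405102); scaling to 100 gives 0.0 : 0.9 : 8.9 : 42.2 : 100.0 : 94.7.

0.0 : 0.9 : 8.9 : 42.2 : 100.0 : 94.7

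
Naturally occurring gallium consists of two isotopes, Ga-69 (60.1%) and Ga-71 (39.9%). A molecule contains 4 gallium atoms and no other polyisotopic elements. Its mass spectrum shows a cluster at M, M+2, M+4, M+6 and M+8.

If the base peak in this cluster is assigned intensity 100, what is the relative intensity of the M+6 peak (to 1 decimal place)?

44.1

(0.601 + 0.399)^4 gives M 0.1305, M+2 0.3465, M+4 0.3450, M+6 0.1527, M+8 0.0253; the largest is M+2.
P(M+2) = C(4,1) × 0.601^3 × 0.399^1 = 4 × 0.2170818 × 0.3990 = 0.346463 (base)
P(M+6) = C(4,3) × 0.601^1 × 0.399^3 = 4 × 0.6010 × 0.0635212 = 0.152705
Relative intensity = 0.152705 / 0.346463 × 100 = 44.1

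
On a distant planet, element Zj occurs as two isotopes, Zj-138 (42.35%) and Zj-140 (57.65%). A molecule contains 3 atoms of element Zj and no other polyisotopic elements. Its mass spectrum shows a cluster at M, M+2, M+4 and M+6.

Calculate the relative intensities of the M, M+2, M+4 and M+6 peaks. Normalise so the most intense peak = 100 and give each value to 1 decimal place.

Each Zj atom is independently Zj-138 (p = 0.4235) or Zj-140 (q = 0.5765); the cluster is the binomial expansion (p + q)^3.
P(M) = 0.4235^3 = 0.075956
P(M+2) = 3 × 0.4235^2 × 0.5765^1 = 0.310190
P(M+4) = 3 × 0.4235^1 × 0.5765^2 = 0.422254
P(M+6) = 0.5765^3 = 0.191601
The M+4 peak is largest (0.422254); scaling to 100 gives 18.0 : 73.5 : 100.0 : 45.4.

18.0 : 73.5 : 100.0 : 45.4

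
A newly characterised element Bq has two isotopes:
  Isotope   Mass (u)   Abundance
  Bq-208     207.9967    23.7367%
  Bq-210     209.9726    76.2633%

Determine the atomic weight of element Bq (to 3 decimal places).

209.504 u

Average mass = Σ (abundance × isotope mass) = 0.237367 × 207.9967 + 0.762633 × 209.9726
= 49.37155 + 160.13203 = 209.50358 u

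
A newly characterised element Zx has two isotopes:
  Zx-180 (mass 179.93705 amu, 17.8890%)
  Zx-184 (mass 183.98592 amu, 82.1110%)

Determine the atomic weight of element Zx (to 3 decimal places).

Ar = Σ fᵢ·mᵢ = 0.178890 × 179.93705 + 0.821110 × 183.98592
= 32.188939 + 151.072679 = 183.261618 amu

183.262 amu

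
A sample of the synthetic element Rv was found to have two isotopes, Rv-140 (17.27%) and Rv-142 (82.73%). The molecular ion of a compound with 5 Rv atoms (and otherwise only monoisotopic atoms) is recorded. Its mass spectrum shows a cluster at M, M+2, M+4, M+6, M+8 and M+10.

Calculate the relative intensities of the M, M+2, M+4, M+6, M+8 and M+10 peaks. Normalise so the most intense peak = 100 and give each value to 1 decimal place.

The 5 Rv atoms are independent, so intensities follow the terms of (0.1727 + 0.8273)^5.
P(M) = 0.1727^5 = 0.000154
P(M+2) = 5 × 0.1727^4 × 0.8273^1 = 0.003680
P(M+4) = 10 × 0.1727^3 × 0.8273^2 = 0.035254
P(M+6) = 10 × 0.1727^2 × 0.8273^3 = 0.168878
P(M+8) = 5 × 0.1727^1 × 0.8273^4 = 0.404496
P(M+10) = 0.8273^5 = 0.387539
The M+8 peak is largest (0.404496); scaling to 100 gives 0.0 : 0.9 : 8.7 : 41.8 : 100.0 : 95.8.

0.0 : 0.9 : 8.7 : 41.8 : 100.0 : 95.8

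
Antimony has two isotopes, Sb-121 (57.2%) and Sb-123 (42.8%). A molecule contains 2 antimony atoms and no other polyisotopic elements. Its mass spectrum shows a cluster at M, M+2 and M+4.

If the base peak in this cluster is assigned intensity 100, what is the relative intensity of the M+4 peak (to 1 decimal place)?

37.4

(0.572 + 0.428)^2 gives M 0.3272, M+2 0.4896, M+4 0.1832; the largest is M+2.
P(M+2) = C(2,1) × 0.572^1 × 0.428^1 = 2 × 0.5720 × 0.4280 = 0.489632 (base)
P(M+4) = C(2,2) × 0.572^0 × 0.428^2 = 1 × 1.0000 × 0.183184 = 0.183184
Relative intensity = 0.183184 / 0.489632 × 100 = 37.4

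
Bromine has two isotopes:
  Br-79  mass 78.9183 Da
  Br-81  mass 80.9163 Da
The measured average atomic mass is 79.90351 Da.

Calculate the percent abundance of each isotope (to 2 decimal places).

Br-79: 50.69%, Br-81: 49.31%

With x = fraction of Br-79 (so Br-81 is 1 − x):
78.9183·x + 80.9163·(1 − x) = 79.90351
(78.9183 − 80.9163)·x = 79.90351 − 80.9163
x = -1.01279 / -1.9980 = 0.50690 → 50.69% Br-79, 49.31% Br-81.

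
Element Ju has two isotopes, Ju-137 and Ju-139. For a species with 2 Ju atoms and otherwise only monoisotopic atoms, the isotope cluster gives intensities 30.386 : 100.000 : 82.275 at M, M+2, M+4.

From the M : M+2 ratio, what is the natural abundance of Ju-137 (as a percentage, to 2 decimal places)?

Let p = fractional abundance of Ju-137. I(M+2)/I(M) = [C(2,1)·p^1·(1−p)] / p^2 = 2·(1−p)/p = 100.000/30.386 = 3.2910
(1−p)/p = 3.2910/2 = 1.6455  ⇒  p = 1/(1 + 1.6455) = 0.3780
Ju-137: 37.80%, Ju-139: 62.20%.

37.80%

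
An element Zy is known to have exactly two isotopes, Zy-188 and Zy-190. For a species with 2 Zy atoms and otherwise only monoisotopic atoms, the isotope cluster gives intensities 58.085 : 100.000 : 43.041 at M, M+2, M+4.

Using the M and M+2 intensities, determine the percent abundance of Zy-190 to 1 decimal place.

Let p = fractional abundance of Zy-188. I(M+2)/I(M) = [C(2,1)·p^1·(1−p)] / p^2 = 2·(1−p)/p = 100.000/58.085 = 1.7216
(1−p)/p = 1.7216/2 = 0.8608  ⇒  p = 1/(1 + 0.8608) = 0.5374
Zy-188: 53.7%, Zy-190: 46.3%.

46.3%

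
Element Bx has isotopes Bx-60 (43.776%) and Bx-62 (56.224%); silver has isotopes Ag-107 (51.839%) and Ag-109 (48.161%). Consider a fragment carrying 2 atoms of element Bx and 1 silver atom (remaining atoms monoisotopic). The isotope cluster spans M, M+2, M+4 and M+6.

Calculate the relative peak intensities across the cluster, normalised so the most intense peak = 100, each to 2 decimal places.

Element Bx pattern (n=2): 0.19163382 : 0.49225236 : 0.31611382
Silver pattern (n=1): 0.51839 : 0.48161
Convolve the two distributions (both contribute in 2-u steps):
  M: 0.19163382×0.51839 = 0.099341
  M+2: 0.19163382×0.48161 + 0.49225236×0.51839 = 0.347471
  M+4: 0.49225236×0.48161 + 0.31611382×0.51839 = 0.400944
  M+6: 0.31611382×0.48161 = 0.152244
Scale to base peak (0.400944) = 100: 24.78 : 86.66 : 100.00 : 37.97

24.78 : 86.66 : 100.00 : 37.97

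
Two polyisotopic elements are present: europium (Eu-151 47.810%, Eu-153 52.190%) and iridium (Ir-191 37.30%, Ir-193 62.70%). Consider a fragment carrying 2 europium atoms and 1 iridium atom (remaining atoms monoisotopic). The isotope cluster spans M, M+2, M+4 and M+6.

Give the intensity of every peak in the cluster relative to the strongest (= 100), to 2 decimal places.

20.57 : 79.48 : 100.00 : 41.20

Europium pattern (n=2): 0.22857961 : 0.49904078 : 0.27237961
Iridium pattern (n=1): 0.3730 : 0.6270
Convolve the two distributions (both contribute in 2-u steps):
  M: 0.22857961×0.3730 = 0.085260
  M+2: 0.22857961×0.6270 + 0.49904078×0.3730 = 0.329462
  M+4: 0.49904078×0.6270 + 0.27237961×0.3730 = 0.414496
  M+6: 0.27237961×0.6270 = 0.170782
Scale to base peak (0.414496) = 100: 20.57 : 79.48 : 100.00 : 41.20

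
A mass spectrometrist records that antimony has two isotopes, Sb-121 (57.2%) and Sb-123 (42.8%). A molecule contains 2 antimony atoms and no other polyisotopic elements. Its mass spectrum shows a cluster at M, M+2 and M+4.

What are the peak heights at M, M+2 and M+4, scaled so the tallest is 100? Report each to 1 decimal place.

66.8 : 100.0 : 37.4

Each Sb atom is independently Sb-121 (p = 0.572) or Sb-123 (q = 0.428); the cluster is the binomial expansion (p + q)^2.
P(M) = 0.572^2 = 0.327184
P(M+2) = 2 × 0.572^1 × 0.428^1 = 0.489632
P(M+4) = 0.428^2 = 0.183184
The M+2 peak is largest (0.489632); scaling to 100 gives 66.8 : 100.0 : 37.4.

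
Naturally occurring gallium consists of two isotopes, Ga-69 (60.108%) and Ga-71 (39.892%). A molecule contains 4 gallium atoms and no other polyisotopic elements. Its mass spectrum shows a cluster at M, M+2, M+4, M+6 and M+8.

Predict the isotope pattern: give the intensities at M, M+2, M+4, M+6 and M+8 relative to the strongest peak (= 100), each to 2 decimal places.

37.67 : 100.00 : 99.55 : 44.05 : 7.31

The 4 Ga atoms are independent, so intensities follow the terms of (0.60108 + 0.39892)^4.
P(M) = 0.60108^4 = 0.130536
P(M+2) = 4 × 0.60108^3 × 0.39892^1 = 0.346531
P(M+4) = 6 × 0.60108^2 × 0.39892^2 = 0.344975
P(M+6) = 4 × 0.60108^1 × 0.39892^3 = 0.152633
P(M+8) = 0.39892^4 = 0.025325
The M+2 peak is largest (0.346531); scaling to 100 gives 37.67 : 100.00 : 99.55 : 44.05 : 7.31.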